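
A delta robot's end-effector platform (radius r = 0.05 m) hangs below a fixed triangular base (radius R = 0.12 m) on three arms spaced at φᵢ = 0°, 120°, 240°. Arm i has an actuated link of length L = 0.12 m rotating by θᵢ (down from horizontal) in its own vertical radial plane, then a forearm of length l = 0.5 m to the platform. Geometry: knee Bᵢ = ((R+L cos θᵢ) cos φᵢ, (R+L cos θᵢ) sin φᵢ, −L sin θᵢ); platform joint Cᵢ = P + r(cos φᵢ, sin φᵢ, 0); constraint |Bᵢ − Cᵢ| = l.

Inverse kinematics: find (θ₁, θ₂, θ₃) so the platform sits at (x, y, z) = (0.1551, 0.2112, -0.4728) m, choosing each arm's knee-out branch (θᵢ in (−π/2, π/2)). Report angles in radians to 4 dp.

θ₁ = 0.1742, θ₂ = 0.3488, θ₃ = 1.3961

rotate P by −φ1: (0.1551, 0.2112, -0.4728)
  A cos θ + B sin θ = C:  -0.0851·cos θ + -0.4728·sin θ = -0.1658
  θ1 = atan2(B,A) + arccos(C/0.4804) = 0.1742
rotate P by −φ2: (0.1054, -0.2399, -0.4728)
  A=-0.0354, B=-0.4728, C=(l²−L²−A²−y'²−z²)/(2L)=-0.1948
  θ2 = atan2(B,A) + arccos(C/0.4741) = 0.3488
arm 3 (φ=240.0°): x'=-0.2605, y'=0.0287
  A cos θ + B sin θ = C:  0.3305·cos θ + -0.4728·sin θ = -0.4082
  θ3 = atan2(B,A) + arccos(C/0.5768) = 1.3961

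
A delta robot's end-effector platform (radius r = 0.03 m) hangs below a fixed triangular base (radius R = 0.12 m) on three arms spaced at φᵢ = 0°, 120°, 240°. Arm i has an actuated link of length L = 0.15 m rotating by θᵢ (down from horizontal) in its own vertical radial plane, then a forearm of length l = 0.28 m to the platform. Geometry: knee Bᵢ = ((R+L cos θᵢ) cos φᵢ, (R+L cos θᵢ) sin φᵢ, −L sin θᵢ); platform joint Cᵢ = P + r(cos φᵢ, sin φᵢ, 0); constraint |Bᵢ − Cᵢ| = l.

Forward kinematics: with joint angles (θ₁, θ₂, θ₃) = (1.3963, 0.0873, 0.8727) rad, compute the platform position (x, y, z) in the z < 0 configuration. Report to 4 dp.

arm 1 at φ=0.0°: ρ1 = 0.1160;  S1 = (0.1160, 0.0000, -0.1477)
arm 2 at φ=120.0°: ρ2 = 0.2394;  S2 = (-0.1197, 0.2074, -0.0131)
φ3=240.0°: virtual centre (-0.0932, -0.1614, -0.1149), radius l
subtract pairs → two planes through P
plane₁₂: -0.4715x+0.4147y+0.2693z = 0.0222
Cramer: x(z) = -0.0381+0.3504z;  y(z) = 0.0102-0.2509z
into |P−S₁|² = l²: 1.1858z² + 0.1823z + -0.0327 = 0;  Δ = 0.1883;  z = -0.2599 or 0.1061 → z<0 root = -0.2599
x = -0.1292, y = 0.0754

(-0.1292, 0.0754, -0.2599)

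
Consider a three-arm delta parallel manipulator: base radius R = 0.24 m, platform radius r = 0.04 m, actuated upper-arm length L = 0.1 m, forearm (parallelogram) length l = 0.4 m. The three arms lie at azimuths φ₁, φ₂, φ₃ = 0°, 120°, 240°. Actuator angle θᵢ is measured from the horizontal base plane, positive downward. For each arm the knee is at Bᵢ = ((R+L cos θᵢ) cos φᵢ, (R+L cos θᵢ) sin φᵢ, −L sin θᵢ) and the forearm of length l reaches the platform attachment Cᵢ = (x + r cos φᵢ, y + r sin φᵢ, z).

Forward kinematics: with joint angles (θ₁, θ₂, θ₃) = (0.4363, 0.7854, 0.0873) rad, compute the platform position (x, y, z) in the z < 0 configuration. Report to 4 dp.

arm 1 at φ=0.0°: e+L cos θ1 = 0.2906;  S1 = (0.2906, 0.0000, -0.0423)
φ2=120.0°: virtual centre (-0.1354, 0.2344, -0.0707), radius l
arm 3 at φ=240.0°: e+L cos θ3 = 0.2996;  S3 = (-0.1498, -0.2595, -0.0087)
|S₂|²−|S₁|² = -0.0080;  |S₃|²−|S₁|² = 0.0036
plane₁₂: -0.8520x+0.4689y+-0.0569z = -0.0080
det = 0.8552;  x = 0.0029+0.0022z,  y = -0.0118+0.1254z
quadratic in z: (1.0157)z²+(0.0803)z+(-0.0753)=0, √Δ=0.5588 → z ∈ {-0.3146, 0.2356}; z = -0.3146 (taking z<0)
x = 0.0022, y = -0.0513

(0.0022, -0.0513, -0.3146)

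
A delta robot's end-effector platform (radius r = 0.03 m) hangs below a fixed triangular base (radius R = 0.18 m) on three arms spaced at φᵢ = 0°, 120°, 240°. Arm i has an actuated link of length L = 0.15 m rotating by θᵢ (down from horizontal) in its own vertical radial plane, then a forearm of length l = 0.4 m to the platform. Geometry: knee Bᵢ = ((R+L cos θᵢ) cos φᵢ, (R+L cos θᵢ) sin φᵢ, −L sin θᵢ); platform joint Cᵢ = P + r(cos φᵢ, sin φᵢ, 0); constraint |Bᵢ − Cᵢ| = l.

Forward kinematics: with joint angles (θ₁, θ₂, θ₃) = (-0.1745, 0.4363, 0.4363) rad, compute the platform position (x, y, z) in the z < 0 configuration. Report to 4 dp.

(0.0647, 0.0000, -0.2991)

S1 = (0.2977·cos0.0°, 0.2977·sin0.0°, 0.0260) = (0.2977, 0.0000, 0.0260)
φ2=120.0°: virtual centre (-0.1430, 0.2476, -0.0634), radius l
arm 3 at φ=240.0°: ρ3 = 0.2859;  S3 = (-0.1430, -0.2476, -0.0634)
|S₂|²−|S₁|² = -0.0035;  |S₃|²−|S₁|² = -0.0035
linear system: -0.8814x+0.4953y = -0.0035−-0.1789z; -0.8814x+-0.4953y = -0.0035−-0.1789z
det = 0.8731;  x = 0.0040+-0.2029z,  y = 0.0000+0.0000z
quadratic in z: (1.0412)z²+(0.0671)z+(-0.0731)=0, √Δ=0.5557 → z ∈ {-0.2991, 0.2346}; z = -0.2991 (taking z<0)
x = 0.0647, y = 0.0000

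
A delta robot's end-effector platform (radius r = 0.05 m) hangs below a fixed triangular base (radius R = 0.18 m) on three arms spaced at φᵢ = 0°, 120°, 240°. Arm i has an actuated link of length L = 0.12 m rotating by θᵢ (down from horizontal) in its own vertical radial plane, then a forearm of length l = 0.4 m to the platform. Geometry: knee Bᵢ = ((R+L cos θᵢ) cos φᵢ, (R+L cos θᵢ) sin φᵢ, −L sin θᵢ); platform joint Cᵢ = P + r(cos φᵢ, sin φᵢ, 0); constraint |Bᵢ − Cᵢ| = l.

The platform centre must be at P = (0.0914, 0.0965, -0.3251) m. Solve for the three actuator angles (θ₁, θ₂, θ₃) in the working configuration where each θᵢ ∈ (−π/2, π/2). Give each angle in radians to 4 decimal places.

rotate P by −φ1: (0.0914, 0.0965, -0.3251)
  A=0.0386, B=-0.3251, C=(l²−L²−A²−y'²−z²)/(2L)=0.1213
  √(A²+B²)=0.3274;  θ1 = -1.4526+1.1913 ≈ -0.2613
arm 2 (φ=120.0°): x'=0.0379, y'=-0.1274
  A cos θ + B sin θ = C:  0.0921·cos θ + -0.3251·sin θ = 0.0633
  θ2 = atan2(B,A) + arccos(C/0.3379) = 0.0877
φ3=240.0° → target in arm frame (-0.1293, 0.0309)
  A=0.2593, B=-0.3251, C=(l²−L²−A²−y'²−z²)/(2L)=-0.1178
  γ=atan2(-0.3251,0.2593)=-0.8976;  ψ=arccos(-0.2832)=1.8580;  θ3=γ+ψ≈0.9604

θ₁ = -0.2613, θ₂ = 0.0877, θ₃ = 0.9604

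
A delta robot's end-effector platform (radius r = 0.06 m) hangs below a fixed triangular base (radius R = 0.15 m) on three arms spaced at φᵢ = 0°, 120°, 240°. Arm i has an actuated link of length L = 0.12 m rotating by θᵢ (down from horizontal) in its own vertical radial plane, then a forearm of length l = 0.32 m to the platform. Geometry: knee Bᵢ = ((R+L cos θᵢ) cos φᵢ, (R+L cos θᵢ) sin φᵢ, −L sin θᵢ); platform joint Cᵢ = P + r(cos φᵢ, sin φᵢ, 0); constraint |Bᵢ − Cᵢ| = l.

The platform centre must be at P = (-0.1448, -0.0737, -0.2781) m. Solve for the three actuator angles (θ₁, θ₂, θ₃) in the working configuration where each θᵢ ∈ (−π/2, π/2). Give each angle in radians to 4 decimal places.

rotate P by −φ1: (-0.1448, -0.0737, -0.2781)
  A=0.2348, B=-0.2781, C=(l²−L²−A²−y'²−z²)/(2L)=-0.2079
  θ1 = atan2(B,A) + arccos(C/0.3640) = 1.3092
arm 2 (φ=120.0°): x'=0.0086, y'=0.1623
  A cos θ + B sin θ = C:  0.0814·cos θ + -0.2781·sin θ = -0.0929
  √(A²+B²)=0.2898;  θ2 = -1.2860+1.8971 ≈ 0.6112
arm 3 (φ=240.0°): x'=0.1362, y'=-0.0886
  e−x'=-0.0462;  (l²−L²−(e−x')²−y'²−z²)/2L = 0.0028
  θ3 = atan2(B,A) + arccos(C/0.2819) = -0.1748

θ₁ = 1.3092, θ₂ = 0.6112, θ₃ = -0.1748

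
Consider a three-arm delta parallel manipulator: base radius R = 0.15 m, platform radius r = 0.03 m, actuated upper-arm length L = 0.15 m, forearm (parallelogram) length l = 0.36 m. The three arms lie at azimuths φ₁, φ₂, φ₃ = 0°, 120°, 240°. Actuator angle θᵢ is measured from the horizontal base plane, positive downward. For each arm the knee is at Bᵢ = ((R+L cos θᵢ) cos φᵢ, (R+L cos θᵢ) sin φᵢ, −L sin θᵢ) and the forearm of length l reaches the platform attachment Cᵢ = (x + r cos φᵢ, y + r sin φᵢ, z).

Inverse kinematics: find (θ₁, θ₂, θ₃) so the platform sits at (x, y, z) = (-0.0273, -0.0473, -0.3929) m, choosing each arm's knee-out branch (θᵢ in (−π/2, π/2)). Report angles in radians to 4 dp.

θ₁ = 0.9599, θ₂ = 0.9600, θ₃ = 0.6109

arm 1 (φ=0.0°): x'=-0.0273, y'=-0.0473
  e−x'=0.1473;  (l²−L²−(e−x')²−y'²−z²)/2L = -0.2373
  θ1 = atan2(B,A) + arccos(C/0.4196) = 0.9599
φ2=120.0° → target in arm frame (-0.0273, 0.0473)
  e−x'=0.1473;  (l²−L²−(e−x')²−y'²−z²)/2L = -0.2374
  √(A²+B²)=0.4196;  θ2 = -1.2121+2.1720 ≈ 0.9600
rotate P by −φ3: (0.0546, 0.0000, -0.3929)
  A cos θ + B sin θ = C:  0.0654·cos θ + -0.3929·sin θ = -0.1718
  θ3 = atan2(B,A) + arccos(C/0.3983) = 0.6109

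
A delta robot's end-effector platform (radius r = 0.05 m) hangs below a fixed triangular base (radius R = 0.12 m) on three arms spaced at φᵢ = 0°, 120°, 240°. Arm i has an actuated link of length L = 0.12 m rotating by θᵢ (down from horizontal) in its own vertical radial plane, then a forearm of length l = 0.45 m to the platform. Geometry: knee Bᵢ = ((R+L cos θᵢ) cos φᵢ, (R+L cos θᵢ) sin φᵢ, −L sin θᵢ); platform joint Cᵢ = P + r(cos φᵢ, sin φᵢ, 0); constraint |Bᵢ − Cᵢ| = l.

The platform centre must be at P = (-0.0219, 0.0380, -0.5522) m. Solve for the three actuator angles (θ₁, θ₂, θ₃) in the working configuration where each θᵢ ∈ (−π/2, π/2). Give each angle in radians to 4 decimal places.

θ₁ = 1.3969, θ₂ = 1.1353, θ₃ = 1.3972

rotate P by −φ1: (-0.0219, 0.0380, -0.5522)
  A=0.0919, B=-0.5522, C=(l²−L²−A²−y'²−z²)/(2L)=-0.5280
  θ1 = atan2(B,A) + arccos(C/0.5598) = 1.3969
arm 2 (φ=120.0°): x'=0.0439, y'=0.0000
  A cos θ + B sin θ = C:  0.0261·cos θ + -0.5522·sin θ = -0.4896
  θ2 = atan2(B,A) + arccos(C/0.5528) = 1.1353
arm 3 (φ=240.0°): x'=-0.0220, y'=-0.0380
  A cos θ + B sin θ = C:  0.0920·cos θ + -0.5522·sin θ = -0.5280
  √(A²+B²)=0.5598;  θ3 = -1.4058+2.8029 ≈ 1.3972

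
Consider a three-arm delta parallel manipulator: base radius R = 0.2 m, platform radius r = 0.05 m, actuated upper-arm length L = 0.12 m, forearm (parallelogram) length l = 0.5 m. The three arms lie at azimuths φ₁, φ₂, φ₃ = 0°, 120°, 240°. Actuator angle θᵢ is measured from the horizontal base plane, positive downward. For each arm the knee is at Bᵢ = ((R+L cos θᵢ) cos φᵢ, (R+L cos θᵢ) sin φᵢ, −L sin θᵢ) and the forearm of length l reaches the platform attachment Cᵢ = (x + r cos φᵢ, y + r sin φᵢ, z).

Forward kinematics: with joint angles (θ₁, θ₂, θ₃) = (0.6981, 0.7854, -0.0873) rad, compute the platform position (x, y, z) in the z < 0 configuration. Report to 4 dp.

(-0.0503, -0.1118, -0.4671)

arm 1 at φ=0.0°: (R−r)+L cos θ1 = 0.2419;  centre 1 = (0.2419, 0.0000, -0.0771)
φ2=120.0°: virtual centre (-0.1174, 0.2034, -0.0849), radius l
φ3=240.0°: virtual centre (-0.1348, -0.2334, 0.0105), radius l
|centre ₂|²−|centre ₁|² = -0.0021;  |centre ₃|²−|centre ₁|² = 0.0083
plane₁₂: -0.7187x+0.4068y+-0.0154z = -0.0021
Cramer: x(z) = -0.0037+0.0998z;  y(z) = -0.0118+0.2142z
sphere 1 gives Az²+Bz+C=0 with A=1.0559, B=0.1002, C=-0.1836;  B²−4AC=0.7854;  roots -0.4671, 0.3722;  negative root z = -0.4671
x = -0.0503, y = -0.1118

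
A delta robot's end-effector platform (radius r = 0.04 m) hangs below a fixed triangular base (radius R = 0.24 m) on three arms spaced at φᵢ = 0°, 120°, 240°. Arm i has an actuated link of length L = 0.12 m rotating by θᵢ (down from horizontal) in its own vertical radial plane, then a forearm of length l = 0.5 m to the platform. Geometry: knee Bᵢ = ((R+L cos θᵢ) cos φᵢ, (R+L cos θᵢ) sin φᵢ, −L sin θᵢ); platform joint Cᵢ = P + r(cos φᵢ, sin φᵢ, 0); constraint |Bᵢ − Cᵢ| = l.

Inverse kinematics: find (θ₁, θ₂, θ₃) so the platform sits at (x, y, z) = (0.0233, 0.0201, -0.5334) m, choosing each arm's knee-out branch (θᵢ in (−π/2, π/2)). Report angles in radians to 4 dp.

arm 1 (φ=0.0°): x'=0.0233, y'=0.0201
  A cos θ + B sin θ = C:  0.1767·cos θ + -0.5334·sin θ = -0.3356
  √(A²+B²)=0.5619;  θ1 = -1.2509+2.2109 ≈ 0.9600
rotate P by −φ2: (0.0058, -0.0302, -0.5334)
  A cos θ + B sin θ = C:  0.1942·cos θ + -0.5334·sin θ = -0.3648
  √(A²+B²)=0.5677;  θ2 = -1.2216+2.2688 ≈ 1.0472
rotate P by −φ3: (-0.0291, 0.0101, -0.5334)
  A=0.2291, B=-0.5334, C=(l²−L²−A²−y'²−z²)/(2L)=-0.4229
  θ3 = atan2(B,A) + arccos(C/0.5805) = 1.2216

θ₁ = 0.9600, θ₂ = 1.0472, θ₃ = 1.2216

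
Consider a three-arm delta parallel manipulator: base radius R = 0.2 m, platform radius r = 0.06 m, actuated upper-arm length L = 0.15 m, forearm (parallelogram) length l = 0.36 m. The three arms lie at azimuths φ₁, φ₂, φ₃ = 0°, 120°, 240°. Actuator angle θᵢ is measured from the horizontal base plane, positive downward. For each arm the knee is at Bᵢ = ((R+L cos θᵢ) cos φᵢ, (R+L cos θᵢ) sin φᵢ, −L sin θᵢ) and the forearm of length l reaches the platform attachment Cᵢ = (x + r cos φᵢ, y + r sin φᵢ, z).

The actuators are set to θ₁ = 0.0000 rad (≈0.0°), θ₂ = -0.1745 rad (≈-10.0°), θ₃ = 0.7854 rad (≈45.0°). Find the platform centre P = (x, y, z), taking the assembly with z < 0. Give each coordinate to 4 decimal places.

(0.0337, 0.0824, -0.2390)

φ1=0.0°: virtual centre (0.2900, 0.0000, 0.0000), radius l
arm 2 at φ=120.0°: e+L cos θ2 = 0.2877;  O2 = (-0.1439, 0.2492, 0.0260)
arm 3 at φ=240.0°: e+L cos θ3 = 0.2461;  O3 = (-0.1230, -0.2131, -0.1061)
subtract pairs → two planes through P
linear system: -0.8677x+0.4983y = -0.0006−0.0521z; -0.8261x+-0.4262y = -0.0123−-0.2121z
Cramer: x(z) = 0.0082-0.1069z;  y(z) = 0.0130-0.2906z
quadratic in z: (1.0959)z²+(0.0527)z+(-0.0500)=0, √Δ=0.4712 → z ∈ {-0.2390, 0.1909}; z = -0.2390 (taking z<0)
x = 0.0337, y = 0.0824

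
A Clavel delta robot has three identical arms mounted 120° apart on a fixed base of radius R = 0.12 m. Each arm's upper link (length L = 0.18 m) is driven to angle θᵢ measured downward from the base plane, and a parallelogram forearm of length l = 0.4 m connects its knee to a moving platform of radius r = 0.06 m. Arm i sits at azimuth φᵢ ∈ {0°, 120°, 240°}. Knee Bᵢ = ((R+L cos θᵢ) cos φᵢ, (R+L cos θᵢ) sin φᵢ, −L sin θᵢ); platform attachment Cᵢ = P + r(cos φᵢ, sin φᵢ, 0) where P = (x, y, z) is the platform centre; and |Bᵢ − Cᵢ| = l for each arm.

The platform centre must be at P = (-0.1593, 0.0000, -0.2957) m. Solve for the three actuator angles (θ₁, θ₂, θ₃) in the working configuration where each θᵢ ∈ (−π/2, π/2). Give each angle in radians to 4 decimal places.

θ₁ = 0.6980, θ₂ = -0.2620, θ₃ = -0.2620

arm 1 (φ=0.0°): x'=-0.1593, y'=0.0000
  A=0.2193, B=-0.2957, C=(l²−L²−A²−y'²−z²)/(2L)=-0.0220
  θ1 = atan2(B,A) + arccos(C/0.3681) = 0.6980
arm 2 (φ=120.0°): x'=0.0796, y'=0.1380
  e−x'=-0.0196;  (l²−L²−(e−x')²−y'²−z²)/2L = 0.0576
  √(A²+B²)=0.2964;  θ2 = -1.6372+1.3751 ≈ -0.2620
rotate P by −φ3: (0.0797, -0.1380, -0.2957)
  A=-0.0197, B=-0.2957, C=(l²−L²−A²−y'²−z²)/(2L)=0.0576
  γ=atan2(-0.2957,-0.0197)=-1.6372;  ψ=arccos(0.1944)=1.3751;  θ3=γ+ψ≈-0.2620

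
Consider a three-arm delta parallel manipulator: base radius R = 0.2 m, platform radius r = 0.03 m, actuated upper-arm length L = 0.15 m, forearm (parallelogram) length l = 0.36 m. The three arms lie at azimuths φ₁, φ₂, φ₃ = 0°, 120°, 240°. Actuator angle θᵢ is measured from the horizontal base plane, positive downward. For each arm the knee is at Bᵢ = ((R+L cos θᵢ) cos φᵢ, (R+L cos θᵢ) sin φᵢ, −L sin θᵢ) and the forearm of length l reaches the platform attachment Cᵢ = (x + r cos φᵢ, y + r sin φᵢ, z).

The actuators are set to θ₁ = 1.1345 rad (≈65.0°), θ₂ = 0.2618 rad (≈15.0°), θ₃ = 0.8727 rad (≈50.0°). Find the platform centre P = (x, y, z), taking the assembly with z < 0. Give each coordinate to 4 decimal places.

arm 1 at φ=0.0°: e+L cos θ1 = 0.2334;  centre 1 = (0.2334, 0.0000, -0.1359)
centre 2 = (0.3149·cos120.0°, 0.3149·sin120.0°, -0.0388) = (-0.1574, 0.2727, -0.0388)
centre 3 = (0.2664·cos240.0°, 0.2664·sin240.0°, -0.1149) = (-0.1332, -0.2307, -0.1149)
subtract pairs → two planes through P
linear system: -0.7817x+0.5454y = 0.0277−0.1943z; -0.7332x+-0.4614y = 0.0112−0.0421z
Cramer: x(z) = -0.0249+0.1480z;  y(z) = 0.0152-0.1440z
sphere 1 gives Az²+Bz+C=0 with A=1.0427, B=0.1911, C=-0.0442;  B²−4AC=0.2208;  roots -0.3170, 0.1337;  negative root z = -0.3170
x = -0.0718, y = 0.0608

(-0.0718, 0.0608, -0.3170)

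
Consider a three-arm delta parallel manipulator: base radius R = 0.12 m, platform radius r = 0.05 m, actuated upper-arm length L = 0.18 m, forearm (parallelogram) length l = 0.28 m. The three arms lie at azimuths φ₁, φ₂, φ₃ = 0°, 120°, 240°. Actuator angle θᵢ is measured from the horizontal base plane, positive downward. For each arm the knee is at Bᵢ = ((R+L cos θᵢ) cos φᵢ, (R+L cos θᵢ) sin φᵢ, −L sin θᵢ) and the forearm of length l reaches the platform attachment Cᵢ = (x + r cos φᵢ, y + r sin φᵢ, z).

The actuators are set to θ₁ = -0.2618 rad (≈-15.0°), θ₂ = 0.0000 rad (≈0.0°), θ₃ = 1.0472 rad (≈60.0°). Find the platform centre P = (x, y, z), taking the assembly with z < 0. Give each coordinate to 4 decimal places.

(0.0742, 0.0951, -0.1548)

arm 1 at φ=0.0°: ρ1 = 0.2439;  S1 = (0.2439, 0.0000, 0.0466)
φ2=120.0°: virtual centre (-0.1250, 0.2165, 0.0000), radius l
arm 3 at φ=240.0°: ρ3 = 0.1600;  S3 = (-0.0800, -0.1386, -0.1559)
subtract pairs → two planes through P
plane₁₂: -0.7377x+0.4330y+-0.0932z = 0.0009
det = 0.4849;  x = 0.0100+-0.4148z,  y = 0.0190+-0.4916z
into |P−S₁|² = l²: 1.4138z² + 0.0822z + -0.0212 = 0;  Δ = 0.1265;  z = -0.1548 or 0.0967 → z<0 root = -0.1548
x = 0.0742, y = 0.0951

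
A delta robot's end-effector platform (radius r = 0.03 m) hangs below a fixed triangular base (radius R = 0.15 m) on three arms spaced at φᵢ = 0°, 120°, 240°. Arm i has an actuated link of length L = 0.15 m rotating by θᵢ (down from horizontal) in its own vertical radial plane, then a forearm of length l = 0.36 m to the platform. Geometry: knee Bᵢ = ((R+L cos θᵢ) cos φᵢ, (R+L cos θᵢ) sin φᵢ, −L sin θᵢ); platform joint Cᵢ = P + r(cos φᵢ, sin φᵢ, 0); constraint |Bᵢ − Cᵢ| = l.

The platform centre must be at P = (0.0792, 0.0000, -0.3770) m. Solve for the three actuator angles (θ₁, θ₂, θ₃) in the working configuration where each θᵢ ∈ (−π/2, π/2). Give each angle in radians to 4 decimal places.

rotate P by −φ1: (0.0792, 0.0000, -0.3770)
  A=0.0408, B=-0.3770, C=(l²−L²−A²−y'²−z²)/(2L)=-0.1223
  √(A²+B²)=0.3792;  θ1 = -1.4630+1.8992 ≈ 0.4362
rotate P by −φ2: (-0.0396, -0.0686, -0.3770)
  A cos θ + B sin θ = C:  0.1596·cos θ + -0.3770·sin θ = -0.2174
  γ=atan2(-0.3770,0.1596)=-1.1703;  ψ=arccos(-0.5309)=2.1305;  θ2=γ+ψ≈0.9601
arm 3 (φ=240.0°): x'=-0.0396, y'=0.0686
  A cos θ + B sin θ = C:  0.1596·cos θ + -0.3770·sin θ = -0.2174
  √(A²+B²)=0.4094;  θ3 = -1.1703+2.1305 ≈ 0.9601

θ₁ = 0.4362, θ₂ = 0.9601, θ₃ = 0.9601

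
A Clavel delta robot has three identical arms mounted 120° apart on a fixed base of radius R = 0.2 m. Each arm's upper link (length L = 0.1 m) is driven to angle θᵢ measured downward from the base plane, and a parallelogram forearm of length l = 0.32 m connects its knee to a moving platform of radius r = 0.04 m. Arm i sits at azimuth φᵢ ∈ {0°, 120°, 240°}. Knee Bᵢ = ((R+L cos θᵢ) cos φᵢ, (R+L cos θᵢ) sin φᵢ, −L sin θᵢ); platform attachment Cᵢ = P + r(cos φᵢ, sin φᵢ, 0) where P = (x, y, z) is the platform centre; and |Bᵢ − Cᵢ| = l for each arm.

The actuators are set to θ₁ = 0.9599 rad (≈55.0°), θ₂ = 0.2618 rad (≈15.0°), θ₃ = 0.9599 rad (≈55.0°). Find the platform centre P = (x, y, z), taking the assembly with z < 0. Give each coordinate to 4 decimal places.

arm 1 at φ=0.0°: (R−r)+L cos θ1 = 0.2174;  O1 = (0.2174, 0.0000, -0.0819)
φ2=120.0°: virtual centre (-0.1283, 0.2222, -0.0259), radius l
O3 = (0.2174·cos240.0°, 0.2174·sin240.0°, -0.0819) = (-0.1087, -0.1882, -0.0819)
eliminate P² terms by subtracting sphere 1 from 2 and 3
linear system: -0.6913x+0.4444y = 0.0126−0.1121z; -0.6521x+-0.3765y = 0.0000−0.0000z
Cramer: x(z) = -0.0086+0.0767z;  y(z) = 0.0149-0.1328z
into |P−O₁|² = l²: 1.0235z² + 0.1252z + -0.0444 = 0;  Δ = 0.1975;  z = -0.2783 or 0.1559 → z<0 root = -0.2783
x = -0.0299, y = 0.0518

(-0.0299, 0.0518, -0.2783)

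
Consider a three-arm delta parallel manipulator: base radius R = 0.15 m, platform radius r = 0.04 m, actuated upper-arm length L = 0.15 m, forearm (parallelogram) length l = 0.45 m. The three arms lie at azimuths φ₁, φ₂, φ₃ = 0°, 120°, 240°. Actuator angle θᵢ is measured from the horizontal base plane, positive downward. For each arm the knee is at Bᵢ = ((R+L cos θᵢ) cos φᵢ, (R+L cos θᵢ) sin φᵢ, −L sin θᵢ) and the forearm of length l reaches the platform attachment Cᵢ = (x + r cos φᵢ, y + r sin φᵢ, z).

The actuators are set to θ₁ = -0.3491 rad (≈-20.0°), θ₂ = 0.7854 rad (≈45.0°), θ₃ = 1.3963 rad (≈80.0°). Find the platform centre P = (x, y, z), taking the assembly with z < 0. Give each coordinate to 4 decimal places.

O1 = (0.2510·cos0.0°, 0.2510·sin0.0°, 0.0513) = (0.2510, 0.0000, 0.0513)
arm 2 at φ=120.0°: e+L cos θ2 = 0.2161;  O2 = (-0.1080, 0.1871, -0.1061)
φ3=240.0°: virtual centre (-0.0680, -0.1178, -0.1477), radius l
subtract pairs → two planes through P
[-0.7180 0.3742 -0.3147]·P = -0.0077;  [-0.6379 -0.2356 -0.3981]·P = -0.0253
Cramer: x(z) = 0.0276-0.5470z;  y(z) = 0.0325-0.2084z
quadratic in z: (1.3426)z²+(0.1282)z+(-0.1489)=0, √Δ=0.9035 → z ∈ {-0.3842, 0.2887}; z = -0.3842 (taking z<0)
x = 0.2378, y = 0.1126

(0.2378, 0.1126, -0.3842)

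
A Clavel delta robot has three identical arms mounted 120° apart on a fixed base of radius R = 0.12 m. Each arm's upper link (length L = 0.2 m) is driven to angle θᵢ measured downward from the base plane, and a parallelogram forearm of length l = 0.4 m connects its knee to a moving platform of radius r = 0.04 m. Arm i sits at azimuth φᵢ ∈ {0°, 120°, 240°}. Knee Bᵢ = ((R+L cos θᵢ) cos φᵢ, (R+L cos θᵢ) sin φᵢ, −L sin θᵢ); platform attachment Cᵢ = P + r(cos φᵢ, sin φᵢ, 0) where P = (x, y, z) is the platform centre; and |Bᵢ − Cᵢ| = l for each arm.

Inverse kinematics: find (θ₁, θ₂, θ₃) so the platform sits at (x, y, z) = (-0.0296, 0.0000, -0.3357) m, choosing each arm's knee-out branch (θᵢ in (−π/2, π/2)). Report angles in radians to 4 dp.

rotate P by −φ1: (-0.0296, 0.0000, -0.3357)
  A cos θ + B sin θ = C:  0.1096·cos θ + -0.3357·sin θ = -0.0118
  γ=atan2(-0.3357,0.1096)=-1.2552;  ψ=arccos(-0.0333)=1.6041;  θ1=γ+ψ≈0.3489
rotate P by −φ2: (0.0148, 0.0256, -0.3357)
  e−x'=0.0652;  (l²−L²−(e−x')²−y'²−z²)/2L = 0.0060
  γ=atan2(-0.3357,0.0652)=-1.3790;  ψ=arccos(0.0175)=1.5533;  θ2=γ+ψ≈0.1743
arm 3 (φ=240.0°): x'=0.0148, y'=-0.0256
  e−x'=0.0652;  (l²−L²−(e−x')²−y'²−z²)/2L = 0.0060
  √(A²+B²)=0.3420;  θ3 = -1.3790+1.5533 ≈ 0.1743

θ₁ = 0.3489, θ₂ = 0.1743, θ₃ = 0.1743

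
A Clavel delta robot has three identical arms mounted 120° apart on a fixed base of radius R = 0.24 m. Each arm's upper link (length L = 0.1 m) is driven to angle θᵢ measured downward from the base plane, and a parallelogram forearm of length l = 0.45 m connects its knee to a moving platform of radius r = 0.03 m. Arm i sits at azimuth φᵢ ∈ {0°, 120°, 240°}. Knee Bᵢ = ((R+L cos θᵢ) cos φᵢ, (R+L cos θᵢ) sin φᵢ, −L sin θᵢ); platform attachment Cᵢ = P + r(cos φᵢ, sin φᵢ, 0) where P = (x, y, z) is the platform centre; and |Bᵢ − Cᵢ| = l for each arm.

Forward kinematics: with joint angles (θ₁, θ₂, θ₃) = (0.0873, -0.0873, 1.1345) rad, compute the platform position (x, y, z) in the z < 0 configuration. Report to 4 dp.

(0.0446, 0.1005, -0.3582)

arm 1 at φ=0.0°: e+L cos θ1 = 0.3096;  O1 = (0.3096, 0.0000, -0.0087)
O2 = (0.3096·cos120.0°, 0.3096·sin120.0°, 0.0087) = (-0.1548, 0.2681, 0.0087)
O3 = (0.2523·cos240.0°, 0.2523·sin240.0°, -0.0906) = (-0.1261, -0.2185, -0.0906)
eliminate P² terms by subtracting sphere 1 from 2 and 3
plane₁₂: -0.9289x+0.5363y+0.0349z = 0.0000
Cramer: x(z) = 0.0148-0.0832z;  y(z) = 0.0256-0.2091z
quadratic in z: (1.0506)z²+(0.0558)z+(-0.1148)=0, √Δ=0.6970 → z ∈ {-0.3582, 0.3052}; z = -0.3582 (taking z<0)
x = 0.0446, y = 0.1005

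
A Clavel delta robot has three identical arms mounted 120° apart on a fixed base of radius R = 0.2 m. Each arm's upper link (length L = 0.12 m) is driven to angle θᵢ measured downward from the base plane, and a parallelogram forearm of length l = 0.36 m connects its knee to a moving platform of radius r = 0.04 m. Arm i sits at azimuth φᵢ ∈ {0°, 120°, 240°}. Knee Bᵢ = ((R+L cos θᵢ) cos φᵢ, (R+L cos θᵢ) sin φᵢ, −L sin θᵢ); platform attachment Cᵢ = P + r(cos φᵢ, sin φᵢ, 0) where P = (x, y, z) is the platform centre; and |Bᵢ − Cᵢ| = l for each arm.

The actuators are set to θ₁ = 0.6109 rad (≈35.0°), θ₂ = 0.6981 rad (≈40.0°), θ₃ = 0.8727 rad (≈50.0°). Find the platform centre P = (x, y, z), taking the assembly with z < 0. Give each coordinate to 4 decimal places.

(0.0200, 0.0178, -0.3381)

φ1=0.0°: virtual centre (0.2583, 0.0000, -0.0688), radius l
φ2=120.0°: virtual centre (-0.1260, 0.2182, -0.0771), radius l
arm 3 at φ=240.0°: (R−r)+L cos θ3 = 0.2371;  O3 = (-0.1186, -0.2054, -0.0919)
eliminate P² terms by subtracting sphere 1 from 2 and 3
[-0.7685 0.4364 -0.0166]·P = -0.0020;  [-0.7537 -0.4107 -0.0462]·P = -0.0068
det = 0.6445;  x = 0.0059+-0.0418z,  y = 0.0057+-0.0357z
sphere 1 gives Az²+Bz+C=0 with A=1.0030, B=0.1584, C=-0.0611;  B²−4AC=0.2703;  roots -0.3381, 0.1802;  negative root z = -0.3381
x = 0.0200, y = 0.0178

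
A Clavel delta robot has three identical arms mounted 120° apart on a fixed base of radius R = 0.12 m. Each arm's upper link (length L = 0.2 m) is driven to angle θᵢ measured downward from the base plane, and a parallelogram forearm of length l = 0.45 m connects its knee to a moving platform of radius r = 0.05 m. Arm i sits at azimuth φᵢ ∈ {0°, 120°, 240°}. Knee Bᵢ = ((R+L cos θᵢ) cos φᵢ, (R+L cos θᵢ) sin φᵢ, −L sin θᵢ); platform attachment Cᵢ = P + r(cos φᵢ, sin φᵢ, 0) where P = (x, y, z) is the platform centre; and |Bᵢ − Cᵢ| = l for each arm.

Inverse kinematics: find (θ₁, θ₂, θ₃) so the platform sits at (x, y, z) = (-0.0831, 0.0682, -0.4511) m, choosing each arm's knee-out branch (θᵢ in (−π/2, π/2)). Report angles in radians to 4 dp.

arm 1 (φ=0.0°): x'=-0.0831, y'=0.0682
  A cos θ + B sin θ = C:  0.1531·cos θ + -0.4511·sin θ = -0.1727
  γ=atan2(-0.4511,0.1531)=-1.2436;  ψ=arccos(-0.3625)=1.9418;  θ1=γ+ψ≈0.6982
rotate P by −φ2: (0.1006, 0.0379, -0.4511)
  A cos θ + B sin θ = C:  -0.0306·cos θ + -0.4511·sin θ = -0.1084
  √(A²+B²)=0.4521;  θ2 = -1.6386+1.8129 ≈ 0.1744
rotate P by −φ3: (-0.0175, -0.1061, -0.4511)
  A=0.0875, B=-0.4511, C=(l²−L²−A²−y'²−z²)/(2L)=-0.1497
  γ=atan2(-0.4511,0.0875)=-1.3792;  ψ=arccos(-0.3259)=1.9027;  θ3=γ+ψ≈0.5236

θ₁ = 0.6982, θ₂ = 0.1744, θ₃ = 0.5236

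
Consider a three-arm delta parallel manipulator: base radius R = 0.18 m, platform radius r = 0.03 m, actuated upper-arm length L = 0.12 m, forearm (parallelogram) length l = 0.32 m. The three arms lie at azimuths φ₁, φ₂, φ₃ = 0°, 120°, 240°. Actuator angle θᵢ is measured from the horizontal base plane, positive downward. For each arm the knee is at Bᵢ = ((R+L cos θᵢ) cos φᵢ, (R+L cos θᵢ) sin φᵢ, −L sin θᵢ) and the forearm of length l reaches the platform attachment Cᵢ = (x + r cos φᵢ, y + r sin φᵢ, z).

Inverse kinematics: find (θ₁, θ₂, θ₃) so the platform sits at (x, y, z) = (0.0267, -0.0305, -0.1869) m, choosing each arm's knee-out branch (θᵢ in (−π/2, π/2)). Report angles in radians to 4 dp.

θ₁ = -0.1746, θ₂ = 0.5239, θ₃ = 0.0005

rotate P by −φ1: (0.0267, -0.0305, -0.1869)
  A=0.1233, B=-0.1869, C=(l²−L²−A²−y'²−z²)/(2L)=0.1539
  θ1 = atan2(B,A) + arccos(C/0.2239) = -0.1746
φ2=120.0° → target in arm frame (-0.0398, -0.0079)
  e−x'=0.1898;  (l²−L²−(e−x')²−y'²−z²)/2L = 0.0708
  θ2 = atan2(B,A) + arccos(C/0.2663) = 0.5239
φ3=240.0° → target in arm frame (0.0131, 0.0384)
  A=0.1369, B=-0.1869, C=(l²−L²−A²−y'²−z²)/(2L)=0.1369
  √(A²+B²)=0.2317;  θ3 = -0.9385+0.9389 ≈ 0.0005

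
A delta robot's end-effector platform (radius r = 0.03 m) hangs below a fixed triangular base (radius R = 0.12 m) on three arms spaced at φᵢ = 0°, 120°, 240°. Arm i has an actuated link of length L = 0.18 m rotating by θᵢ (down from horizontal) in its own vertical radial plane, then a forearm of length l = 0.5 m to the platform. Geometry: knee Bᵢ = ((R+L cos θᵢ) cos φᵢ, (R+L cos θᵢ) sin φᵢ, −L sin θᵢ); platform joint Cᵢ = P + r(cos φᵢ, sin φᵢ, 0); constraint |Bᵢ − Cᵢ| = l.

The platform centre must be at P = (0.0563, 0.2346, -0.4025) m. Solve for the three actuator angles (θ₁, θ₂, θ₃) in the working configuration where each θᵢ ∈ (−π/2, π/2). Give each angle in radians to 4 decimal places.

θ₁ = 0.0875, θ₂ = -0.3490, θ₃ = 0.9600

rotate P by −φ1: (0.0563, 0.2346, -0.4025)
  A=0.0337, B=-0.4025, C=(l²−L²−A²−y'²−z²)/(2L)=-0.0016
  √(A²+B²)=0.4039;  θ1 = -1.4873+1.5748 ≈ 0.0875
φ2=120.0° → target in arm frame (0.1750, -0.1661)
  A cos θ + B sin θ = C:  -0.0850·cos θ + -0.4025·sin θ = 0.0578
  γ=atan2(-0.4025,-0.0850)=-1.7790;  ψ=arccos(0.1404)=1.4299;  θ2=γ+ψ≈-0.3490
φ3=240.0° → target in arm frame (-0.2313, -0.0685)
  A cos θ + B sin θ = C:  0.3213·cos θ + -0.4025·sin θ = -0.1454
  θ3 = atan2(B,A) + arccos(C/0.5150) = 0.9600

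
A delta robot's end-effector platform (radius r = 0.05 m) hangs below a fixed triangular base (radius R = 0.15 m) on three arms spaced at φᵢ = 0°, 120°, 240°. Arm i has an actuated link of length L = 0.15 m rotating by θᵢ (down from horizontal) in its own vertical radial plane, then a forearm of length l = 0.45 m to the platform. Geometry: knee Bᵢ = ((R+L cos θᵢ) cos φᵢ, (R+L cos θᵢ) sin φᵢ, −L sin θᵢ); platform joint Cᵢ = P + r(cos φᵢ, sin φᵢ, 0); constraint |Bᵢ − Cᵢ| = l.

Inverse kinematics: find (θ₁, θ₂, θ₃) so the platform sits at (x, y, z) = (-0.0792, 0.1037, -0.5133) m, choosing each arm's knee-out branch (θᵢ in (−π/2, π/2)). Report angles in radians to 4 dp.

θ₁ = 1.2220, θ₂ = 0.5235, θ₃ = 1.1347

φ1=0.0° → target in arm frame (-0.0792, 0.1037)
  e−x'=0.1792;  (l²−L²−(e−x')²−y'²−z²)/2L = -0.4211
  √(A²+B²)=0.5437;  θ1 = -1.2349+2.4569 ≈ 1.2220
rotate P by −φ2: (0.1294, 0.0167, -0.5133)
  A cos θ + B sin θ = C:  -0.0294·cos θ + -0.5133·sin θ = -0.2821
  γ=atan2(-0.5133,-0.0294)=-1.6280;  ψ=arccos(-0.5486)=2.1515;  θ2=γ+ψ≈0.5235
φ3=240.0° → target in arm frame (-0.0502, -0.1204)
  e−x'=0.1502;  (l²−L²−(e−x')²−y'²−z²)/2L = -0.4018
  γ=atan2(-0.5133,0.1502)=-1.2861;  ψ=arccos(-0.7513)=2.4208;  θ3=γ+ψ≈1.1347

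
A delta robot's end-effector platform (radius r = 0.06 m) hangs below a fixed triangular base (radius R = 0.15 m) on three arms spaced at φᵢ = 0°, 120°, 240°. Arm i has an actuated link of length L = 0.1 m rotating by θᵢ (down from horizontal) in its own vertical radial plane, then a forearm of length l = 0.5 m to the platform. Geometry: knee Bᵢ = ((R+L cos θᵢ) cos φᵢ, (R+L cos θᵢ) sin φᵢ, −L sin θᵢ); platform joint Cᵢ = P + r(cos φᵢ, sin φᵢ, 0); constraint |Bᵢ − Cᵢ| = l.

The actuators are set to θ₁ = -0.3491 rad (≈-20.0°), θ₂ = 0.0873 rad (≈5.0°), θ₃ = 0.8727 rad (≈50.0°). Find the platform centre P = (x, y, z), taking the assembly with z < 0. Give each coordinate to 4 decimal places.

(0.1387, 0.1212, -0.4488)

φ1=0.0°: virtual centre (0.1840, 0.0000, 0.0342), radius l
S2 = (0.1896·cos120.0°, 0.1896·sin120.0°, -0.0087) = (-0.0948, 0.1642, -0.0087)
arm 3 at φ=240.0°: (R−r)+L cos θ3 = 0.1543;  S3 = (-0.0771, -0.1336, -0.0766)
|S₂|²−|S₁|² = 0.0010;  |S₃|²−|S₁|² = -0.0053
[-0.5576 0.3284 -0.0858]·P = 0.0010;  [-0.5222 -0.2672 -0.2216]·P = -0.0053
det = 0.3205;  x = 0.0046+-0.2987z,  y = 0.0110+-0.2457z
into |P−S₁|² = l²: 1.1496z² + 0.0333z + -0.2165 = 0;  Δ = 0.9969;  z = -0.4488 or 0.4198 → z<0 root = -0.4488
x = 0.1387, y = 0.1212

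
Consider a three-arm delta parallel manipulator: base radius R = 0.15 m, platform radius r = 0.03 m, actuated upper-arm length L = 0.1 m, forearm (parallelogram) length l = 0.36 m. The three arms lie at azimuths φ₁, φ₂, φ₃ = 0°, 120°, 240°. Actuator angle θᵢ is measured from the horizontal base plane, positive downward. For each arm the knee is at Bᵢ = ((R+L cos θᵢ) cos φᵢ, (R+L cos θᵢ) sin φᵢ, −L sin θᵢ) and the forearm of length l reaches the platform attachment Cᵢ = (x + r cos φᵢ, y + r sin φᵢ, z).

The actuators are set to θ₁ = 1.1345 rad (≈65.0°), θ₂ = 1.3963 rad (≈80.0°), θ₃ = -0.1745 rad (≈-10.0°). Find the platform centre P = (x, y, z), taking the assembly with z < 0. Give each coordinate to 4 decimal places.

(-0.0534, -0.1509, -0.3362)

O1 = (0.1623·cos0.0°, 0.1623·sin0.0°, -0.0906) = (0.1623, 0.0000, -0.0906)
arm 2 at φ=120.0°: e+L cos θ2 = 0.1374;  O2 = (-0.0687, 0.1190, -0.0985)
O3 = (0.2185·cos240.0°, 0.2185·sin240.0°, 0.0174) = (-0.1092, -0.1892, 0.0174)
eliminate P² terms by subtracting sphere 1 from 2 and 3
plane₁₂: -0.4619x+0.2379y+-0.0157z = -0.0060
Cramer: x(z) = -0.0031+0.1495z;  y(z) = -0.0312+0.3562z
quadratic in z: (1.1493)z²+(0.1096)z+(-0.0931)=0, √Δ=0.6632 → z ∈ {-0.3362, 0.2408}; z = -0.3362 (taking z<0)
x = -0.0534, y = -0.1509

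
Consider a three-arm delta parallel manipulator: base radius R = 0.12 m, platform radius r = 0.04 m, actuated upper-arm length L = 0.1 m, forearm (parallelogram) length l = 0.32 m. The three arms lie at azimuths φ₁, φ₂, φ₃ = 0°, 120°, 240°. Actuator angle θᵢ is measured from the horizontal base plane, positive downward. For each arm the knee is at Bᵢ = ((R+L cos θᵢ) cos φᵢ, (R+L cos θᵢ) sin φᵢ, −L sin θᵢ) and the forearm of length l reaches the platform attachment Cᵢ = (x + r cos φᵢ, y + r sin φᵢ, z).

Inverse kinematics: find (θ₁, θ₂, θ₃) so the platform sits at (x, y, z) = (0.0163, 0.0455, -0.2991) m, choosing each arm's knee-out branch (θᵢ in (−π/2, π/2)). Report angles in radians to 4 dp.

θ₁ = 0.2620, θ₂ = 0.1747, θ₃ = 0.6107

φ1=0.0° → target in arm frame (0.0163, 0.0455)
  A=0.0637, B=-0.2991, C=(l²−L²−A²−y'²−z²)/(2L)=-0.0159
  γ=atan2(-0.2991,0.0637)=-1.3610;  ψ=arccos(-0.0521)=1.6230;  θ1=γ+ψ≈0.2620
φ2=120.0° → target in arm frame (0.0313, -0.0369)
  A=0.0487, B=-0.2991, C=(l²−L²−A²−y'²−z²)/(2L)=-0.0040
  γ=atan2(-0.2991,0.0487)=-1.4092;  ψ=arccos(-0.0131)=1.5839;  θ2=γ+ψ≈0.1747
rotate P by −φ3: (-0.0476, -0.0086, -0.2991)
  e−x'=0.1276;  (l²−L²−(e−x')²−y'²−z²)/2L = -0.0670
  θ3 = atan2(B,A) + arccos(C/0.3252) = 0.6107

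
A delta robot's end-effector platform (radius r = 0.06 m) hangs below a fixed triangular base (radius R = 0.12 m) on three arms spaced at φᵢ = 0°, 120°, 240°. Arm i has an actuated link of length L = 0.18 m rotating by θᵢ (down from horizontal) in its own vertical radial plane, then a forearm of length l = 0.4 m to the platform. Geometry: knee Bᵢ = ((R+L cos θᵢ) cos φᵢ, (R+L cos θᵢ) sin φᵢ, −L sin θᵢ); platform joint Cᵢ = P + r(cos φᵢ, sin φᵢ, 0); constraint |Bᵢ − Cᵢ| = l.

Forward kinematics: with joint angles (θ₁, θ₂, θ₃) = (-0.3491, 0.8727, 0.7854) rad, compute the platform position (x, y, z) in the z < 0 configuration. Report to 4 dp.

(0.2142, -0.0176, -0.3378)

φ1=0.0°: virtual centre (0.2291, 0.0000, 0.0616), radius l
φ2=120.0°: virtual centre (-0.0878, 0.1522, -0.1379), radius l
S3 = (0.1873·cos240.0°, 0.1873·sin240.0°, -0.1273) = (-0.0936, -0.1622, -0.1273)
|S₂|²−|S₁|² = -0.0064;  |S₃|²−|S₁|² = -0.0050
plane₁₂: -0.6340x+0.3043y+-0.3989z = -0.0064
det = 0.4021;  x = 0.0090+-0.6077z,  y = -0.0024+0.0450z
into |P−S₁|² = l²: 1.3713z² + 0.1442z + -0.1077 = 0;  Δ = 0.6117;  z = -0.3378 or 0.2326 → z<0 root = -0.3378
x = 0.2142, y = -0.0176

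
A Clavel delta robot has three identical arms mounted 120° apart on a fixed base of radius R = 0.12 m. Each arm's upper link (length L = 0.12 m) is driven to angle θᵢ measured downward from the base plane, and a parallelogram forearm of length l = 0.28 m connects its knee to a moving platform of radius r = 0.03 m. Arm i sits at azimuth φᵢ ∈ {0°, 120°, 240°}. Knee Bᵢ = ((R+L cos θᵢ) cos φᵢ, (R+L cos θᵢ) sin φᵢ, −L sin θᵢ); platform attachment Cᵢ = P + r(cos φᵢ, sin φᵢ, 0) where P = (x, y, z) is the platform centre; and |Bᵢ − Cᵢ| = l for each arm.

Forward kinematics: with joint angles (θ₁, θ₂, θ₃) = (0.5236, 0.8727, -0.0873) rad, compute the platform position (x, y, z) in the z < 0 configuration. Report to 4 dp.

O1 = (0.1939·cos0.0°, 0.1939·sin0.0°, -0.0600) = (0.1939, 0.0000, -0.0600)
φ2=120.0°: virtual centre (-0.0836, 0.1447, -0.0919), radius l
O3 = (0.2095·cos240.0°, 0.2095·sin240.0°, 0.0105) = (-0.1048, -0.1815, 0.0105)
eliminate P² terms by subtracting sphere 1 from 2 and 3
plane₁₂: -0.5550x+0.2895y+-0.0639z = -0.0048
det = 0.3744;  x = 0.0025+0.0471z,  y = -0.0119+0.3108z
into |P−O₁|² = l²: 1.0988z² + 0.0946z + -0.0380 = 0;  Δ = 0.1760;  z = -0.2340 or 0.1479 → z<0 root = -0.2340
x = -0.0085, y = -0.0846

(-0.0085, -0.0846, -0.2340)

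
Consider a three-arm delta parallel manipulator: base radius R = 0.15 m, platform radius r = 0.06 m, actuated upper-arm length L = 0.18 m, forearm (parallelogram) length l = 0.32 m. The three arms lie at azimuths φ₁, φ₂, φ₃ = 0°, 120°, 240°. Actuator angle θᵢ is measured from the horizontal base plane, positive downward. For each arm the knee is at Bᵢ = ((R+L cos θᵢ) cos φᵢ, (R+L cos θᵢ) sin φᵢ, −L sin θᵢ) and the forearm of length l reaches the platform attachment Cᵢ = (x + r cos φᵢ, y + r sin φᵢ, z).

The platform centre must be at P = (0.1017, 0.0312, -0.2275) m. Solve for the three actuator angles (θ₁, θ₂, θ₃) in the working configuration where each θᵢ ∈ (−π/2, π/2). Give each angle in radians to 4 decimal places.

rotate P by −φ1: (0.1017, 0.0312, -0.2275)
  A=-0.0117, B=-0.2275, C=(l²−L²−A²−y'²−z²)/(2L)=0.0476
  θ1 = atan2(B,A) + arccos(C/0.2278) = -0.2619
rotate P by −φ2: (-0.0238, -0.1037, -0.2275)
  e−x'=0.1138;  (l²−L²−(e−x')²−y'²−z²)/2L = -0.0152
  γ=atan2(-0.2275,0.1138)=-1.1069;  ψ=arccos(-0.0596)=1.6305;  θ2=γ+ψ≈0.5236
φ3=240.0° → target in arm frame (-0.0779, 0.0725)
  A=0.1679, B=-0.2275, C=(l²−L²−A²−y'²−z²)/(2L)=-0.0422
  γ=atan2(-0.2275,0.1679)=-0.9351;  ψ=arccos(-0.1492)=1.7206;  θ3=γ+ψ≈0.7855

θ₁ = -0.2619, θ₂ = 0.5236, θ₃ = 0.7855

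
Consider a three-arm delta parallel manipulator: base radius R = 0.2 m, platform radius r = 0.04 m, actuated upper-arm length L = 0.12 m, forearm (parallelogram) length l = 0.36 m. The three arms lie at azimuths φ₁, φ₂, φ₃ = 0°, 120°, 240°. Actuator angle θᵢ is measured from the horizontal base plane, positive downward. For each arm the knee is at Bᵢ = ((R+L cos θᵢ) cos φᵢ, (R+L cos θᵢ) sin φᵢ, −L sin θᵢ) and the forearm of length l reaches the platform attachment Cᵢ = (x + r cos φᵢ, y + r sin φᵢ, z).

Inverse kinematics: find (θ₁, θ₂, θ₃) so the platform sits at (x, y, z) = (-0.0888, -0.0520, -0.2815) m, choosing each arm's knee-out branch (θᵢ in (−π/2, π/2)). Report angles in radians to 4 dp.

arm 1 (φ=0.0°): x'=-0.0888, y'=-0.0520
  A cos θ + B sin θ = C:  0.2488·cos θ + -0.2815·sin θ = -0.1194
  θ1 = atan2(B,A) + arccos(C/0.3757) = 1.0471
rotate P by −φ2: (-0.0006, 0.1029, -0.2815)
  A=0.1606, B=-0.2815, C=(l²−L²−A²−y'²−z²)/(2L)=-0.0018
  θ2 = atan2(B,A) + arccos(C/0.3241) = 0.5241
arm 3 (φ=240.0°): x'=0.0894, y'=-0.0509
  A cos θ + B sin θ = C:  0.0706·cos θ + -0.2815·sin θ = 0.1183
  √(A²+B²)=0.2902;  θ3 = -1.3252+1.1510 ≈ -0.1742

θ₁ = 1.0471, θ₂ = 0.5241, θ₃ = -0.1742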